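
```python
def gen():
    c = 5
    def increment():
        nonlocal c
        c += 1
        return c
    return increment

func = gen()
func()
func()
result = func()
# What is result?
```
8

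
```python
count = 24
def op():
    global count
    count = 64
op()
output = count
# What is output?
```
64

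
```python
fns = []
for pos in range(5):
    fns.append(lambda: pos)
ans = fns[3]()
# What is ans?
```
4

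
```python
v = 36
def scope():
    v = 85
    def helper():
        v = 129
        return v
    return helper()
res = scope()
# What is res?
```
129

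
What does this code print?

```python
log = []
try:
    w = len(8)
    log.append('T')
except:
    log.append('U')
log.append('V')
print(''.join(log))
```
UV

Exception raised in try, caught by bare except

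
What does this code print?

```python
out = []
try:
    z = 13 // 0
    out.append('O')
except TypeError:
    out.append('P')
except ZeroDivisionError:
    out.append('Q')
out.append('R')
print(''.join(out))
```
QR

ZeroDivisionError is caught by its specific handler, not TypeError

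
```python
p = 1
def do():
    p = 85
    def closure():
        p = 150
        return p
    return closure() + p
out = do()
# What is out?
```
235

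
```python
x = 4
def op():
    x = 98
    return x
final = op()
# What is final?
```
98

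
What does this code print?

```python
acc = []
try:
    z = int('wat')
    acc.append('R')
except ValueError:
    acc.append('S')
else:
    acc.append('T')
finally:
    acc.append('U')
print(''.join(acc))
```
SU

Exception: except runs, else skipped, finally runs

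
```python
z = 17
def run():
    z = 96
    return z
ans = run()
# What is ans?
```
96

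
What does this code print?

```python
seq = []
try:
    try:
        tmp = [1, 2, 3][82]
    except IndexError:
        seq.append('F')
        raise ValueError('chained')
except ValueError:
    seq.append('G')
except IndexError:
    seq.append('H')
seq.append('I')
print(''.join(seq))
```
FGI

ValueError raised and caught, original IndexError not re-raised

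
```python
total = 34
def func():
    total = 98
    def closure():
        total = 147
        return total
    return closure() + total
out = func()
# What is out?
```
245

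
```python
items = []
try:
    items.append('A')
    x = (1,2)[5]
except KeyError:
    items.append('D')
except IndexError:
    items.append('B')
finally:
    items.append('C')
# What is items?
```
['A', 'B', 'C']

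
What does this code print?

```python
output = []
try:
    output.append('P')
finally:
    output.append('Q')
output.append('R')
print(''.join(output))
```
PQR

try/finally without except, no exception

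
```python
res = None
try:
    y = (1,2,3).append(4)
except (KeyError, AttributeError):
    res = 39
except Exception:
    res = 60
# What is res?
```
39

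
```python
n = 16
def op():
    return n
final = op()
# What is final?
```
16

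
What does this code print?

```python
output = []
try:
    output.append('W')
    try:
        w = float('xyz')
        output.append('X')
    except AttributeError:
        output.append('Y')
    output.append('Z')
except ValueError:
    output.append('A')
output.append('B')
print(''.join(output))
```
WAB

Inner handler doesn't match, propagates to outer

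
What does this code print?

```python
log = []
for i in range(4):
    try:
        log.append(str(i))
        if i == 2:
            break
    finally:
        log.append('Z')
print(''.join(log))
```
0Z1Z2Z

finally runs even when breaking out of loop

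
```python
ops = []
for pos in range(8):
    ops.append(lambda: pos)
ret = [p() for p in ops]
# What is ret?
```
[7, 7, 7, 7, 7, 7, 7, 7]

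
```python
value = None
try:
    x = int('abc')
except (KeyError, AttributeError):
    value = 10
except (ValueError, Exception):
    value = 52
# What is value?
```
52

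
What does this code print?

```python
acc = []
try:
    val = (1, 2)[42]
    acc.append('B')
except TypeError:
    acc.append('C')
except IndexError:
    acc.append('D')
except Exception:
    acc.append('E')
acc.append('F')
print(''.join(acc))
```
DF

IndexError matches before generic Exception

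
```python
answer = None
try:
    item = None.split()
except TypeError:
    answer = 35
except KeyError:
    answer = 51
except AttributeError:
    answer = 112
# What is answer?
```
112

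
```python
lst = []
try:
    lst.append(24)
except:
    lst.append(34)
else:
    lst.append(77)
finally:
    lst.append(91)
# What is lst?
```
[24, 77, 91]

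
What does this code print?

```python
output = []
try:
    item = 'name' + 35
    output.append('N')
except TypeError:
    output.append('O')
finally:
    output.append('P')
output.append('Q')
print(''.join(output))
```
OPQ

finally always runs, even after exception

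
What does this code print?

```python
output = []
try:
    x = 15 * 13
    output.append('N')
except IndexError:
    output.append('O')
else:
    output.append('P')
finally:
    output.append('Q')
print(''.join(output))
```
NPQ

else runs before finally when no exception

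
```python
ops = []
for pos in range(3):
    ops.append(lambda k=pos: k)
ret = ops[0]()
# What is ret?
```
0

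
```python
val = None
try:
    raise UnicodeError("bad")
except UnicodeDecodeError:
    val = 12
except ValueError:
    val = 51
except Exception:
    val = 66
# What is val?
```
51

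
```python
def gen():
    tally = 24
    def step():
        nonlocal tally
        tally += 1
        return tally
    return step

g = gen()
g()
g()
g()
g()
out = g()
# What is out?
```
29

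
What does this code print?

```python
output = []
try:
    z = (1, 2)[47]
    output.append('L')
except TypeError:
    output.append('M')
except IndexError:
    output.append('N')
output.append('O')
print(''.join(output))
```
NO

IndexError is caught by its specific handler, not TypeError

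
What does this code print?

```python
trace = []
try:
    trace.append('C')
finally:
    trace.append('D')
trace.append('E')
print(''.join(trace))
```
CDE

try/finally without except, no exception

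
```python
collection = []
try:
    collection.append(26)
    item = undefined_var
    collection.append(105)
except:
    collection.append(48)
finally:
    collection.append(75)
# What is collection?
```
[26, 48, 75]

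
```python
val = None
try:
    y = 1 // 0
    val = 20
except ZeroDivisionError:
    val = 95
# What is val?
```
95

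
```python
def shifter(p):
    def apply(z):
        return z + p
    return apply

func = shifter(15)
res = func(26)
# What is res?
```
41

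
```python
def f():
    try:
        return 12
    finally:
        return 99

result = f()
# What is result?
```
99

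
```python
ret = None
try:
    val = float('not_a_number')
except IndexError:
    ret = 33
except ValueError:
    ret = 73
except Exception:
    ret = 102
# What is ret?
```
73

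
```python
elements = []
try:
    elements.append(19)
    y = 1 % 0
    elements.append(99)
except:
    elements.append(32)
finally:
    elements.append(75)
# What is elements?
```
[19, 32, 75]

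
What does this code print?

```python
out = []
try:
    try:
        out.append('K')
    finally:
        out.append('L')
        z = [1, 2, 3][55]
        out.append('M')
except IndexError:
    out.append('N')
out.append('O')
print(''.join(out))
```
KLNO

Exception in inner finally caught by outer except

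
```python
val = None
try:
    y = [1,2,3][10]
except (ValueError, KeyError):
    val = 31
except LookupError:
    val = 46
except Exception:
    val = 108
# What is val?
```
46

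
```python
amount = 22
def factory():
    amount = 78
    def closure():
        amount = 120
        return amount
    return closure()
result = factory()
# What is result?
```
120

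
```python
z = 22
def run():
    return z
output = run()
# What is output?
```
22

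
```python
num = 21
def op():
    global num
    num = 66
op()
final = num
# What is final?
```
66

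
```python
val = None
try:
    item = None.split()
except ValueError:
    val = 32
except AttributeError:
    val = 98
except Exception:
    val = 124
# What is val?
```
98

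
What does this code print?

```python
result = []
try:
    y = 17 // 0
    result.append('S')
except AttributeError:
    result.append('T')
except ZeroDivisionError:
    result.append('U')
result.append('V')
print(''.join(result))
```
UV

ZeroDivisionError is caught by its specific handler, not AttributeError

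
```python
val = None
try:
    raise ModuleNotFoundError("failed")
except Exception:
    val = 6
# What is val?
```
6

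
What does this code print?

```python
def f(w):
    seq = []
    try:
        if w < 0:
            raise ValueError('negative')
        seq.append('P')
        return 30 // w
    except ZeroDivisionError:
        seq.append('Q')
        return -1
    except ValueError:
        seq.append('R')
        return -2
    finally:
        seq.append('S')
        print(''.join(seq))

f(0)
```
PQS

w=0 causes ZeroDivisionError, caught, finally prints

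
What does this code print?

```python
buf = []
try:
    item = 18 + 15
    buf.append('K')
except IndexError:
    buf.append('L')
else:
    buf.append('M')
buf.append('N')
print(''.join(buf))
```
KMN

else block runs when no exception occurs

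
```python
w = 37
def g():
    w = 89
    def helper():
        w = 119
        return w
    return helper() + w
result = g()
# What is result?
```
208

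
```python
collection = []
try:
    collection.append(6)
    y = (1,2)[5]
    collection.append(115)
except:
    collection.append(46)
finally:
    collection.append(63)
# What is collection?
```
[6, 46, 63]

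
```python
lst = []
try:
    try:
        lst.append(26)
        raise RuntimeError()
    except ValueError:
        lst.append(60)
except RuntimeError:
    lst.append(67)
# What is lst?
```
[26, 67]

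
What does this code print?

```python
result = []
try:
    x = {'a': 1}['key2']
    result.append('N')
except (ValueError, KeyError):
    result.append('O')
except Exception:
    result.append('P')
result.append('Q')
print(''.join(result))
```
OQ

KeyError matches tuple containing it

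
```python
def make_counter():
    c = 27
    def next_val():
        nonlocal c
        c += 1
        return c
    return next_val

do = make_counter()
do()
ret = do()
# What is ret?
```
29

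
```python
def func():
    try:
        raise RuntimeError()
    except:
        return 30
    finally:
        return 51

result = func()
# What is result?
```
51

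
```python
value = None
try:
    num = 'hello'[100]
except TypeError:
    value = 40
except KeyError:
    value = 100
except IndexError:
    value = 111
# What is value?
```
111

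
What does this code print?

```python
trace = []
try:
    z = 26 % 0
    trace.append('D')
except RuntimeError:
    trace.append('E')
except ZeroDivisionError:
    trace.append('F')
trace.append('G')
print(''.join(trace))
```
FG

ZeroDivisionError is caught by its specific handler, not RuntimeError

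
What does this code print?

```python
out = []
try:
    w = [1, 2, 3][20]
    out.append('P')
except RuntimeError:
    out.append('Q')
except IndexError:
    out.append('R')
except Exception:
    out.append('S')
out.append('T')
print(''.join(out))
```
RT

IndexError matches before generic Exception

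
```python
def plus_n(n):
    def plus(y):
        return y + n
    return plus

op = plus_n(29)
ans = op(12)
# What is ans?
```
41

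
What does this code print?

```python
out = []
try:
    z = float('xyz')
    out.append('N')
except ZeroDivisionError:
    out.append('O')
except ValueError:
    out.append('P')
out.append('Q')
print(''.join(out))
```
PQ

ValueError is caught by its specific handler, not ZeroDivisionError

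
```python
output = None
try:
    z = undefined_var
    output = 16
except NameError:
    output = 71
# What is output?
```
71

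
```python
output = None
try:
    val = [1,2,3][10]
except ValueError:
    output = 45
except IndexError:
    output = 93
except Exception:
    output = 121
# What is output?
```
93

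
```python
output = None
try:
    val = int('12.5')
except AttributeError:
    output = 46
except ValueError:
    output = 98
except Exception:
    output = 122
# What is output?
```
98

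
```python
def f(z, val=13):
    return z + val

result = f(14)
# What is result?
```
27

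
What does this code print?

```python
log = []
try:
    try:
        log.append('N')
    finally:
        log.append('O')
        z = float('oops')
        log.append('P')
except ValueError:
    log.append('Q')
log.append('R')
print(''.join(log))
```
NOQR

Exception in inner finally caught by outer except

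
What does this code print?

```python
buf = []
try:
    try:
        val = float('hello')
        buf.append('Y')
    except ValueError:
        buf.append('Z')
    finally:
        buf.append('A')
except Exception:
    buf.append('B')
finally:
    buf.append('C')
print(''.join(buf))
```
ZAC

Both finally blocks run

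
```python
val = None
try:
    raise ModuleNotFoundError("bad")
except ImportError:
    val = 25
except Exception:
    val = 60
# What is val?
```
25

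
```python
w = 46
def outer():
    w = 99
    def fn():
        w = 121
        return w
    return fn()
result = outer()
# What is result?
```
121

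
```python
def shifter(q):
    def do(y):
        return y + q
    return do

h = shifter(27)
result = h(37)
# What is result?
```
64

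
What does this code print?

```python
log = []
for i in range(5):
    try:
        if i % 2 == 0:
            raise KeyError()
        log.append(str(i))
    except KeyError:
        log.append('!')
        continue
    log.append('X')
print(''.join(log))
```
!1X!3X!

continue in except skips rest of loop body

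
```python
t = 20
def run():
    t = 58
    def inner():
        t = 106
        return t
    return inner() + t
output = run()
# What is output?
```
164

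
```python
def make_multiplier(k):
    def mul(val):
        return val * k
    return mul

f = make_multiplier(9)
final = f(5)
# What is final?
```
45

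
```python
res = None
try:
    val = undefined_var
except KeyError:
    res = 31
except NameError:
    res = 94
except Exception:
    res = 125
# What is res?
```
94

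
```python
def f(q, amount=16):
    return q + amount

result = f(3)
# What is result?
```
19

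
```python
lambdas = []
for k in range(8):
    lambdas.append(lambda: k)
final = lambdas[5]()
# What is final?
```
7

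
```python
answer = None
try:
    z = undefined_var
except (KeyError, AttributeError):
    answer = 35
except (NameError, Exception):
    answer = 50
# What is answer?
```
50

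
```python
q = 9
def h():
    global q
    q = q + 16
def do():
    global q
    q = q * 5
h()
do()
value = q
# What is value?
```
125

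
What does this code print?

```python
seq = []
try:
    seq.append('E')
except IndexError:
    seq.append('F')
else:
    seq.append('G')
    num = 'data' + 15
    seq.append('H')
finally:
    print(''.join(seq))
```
EG

Try succeeds, else appends 'G', TypeError in else is uncaught, finally prints before exception propagates ('H' never appended)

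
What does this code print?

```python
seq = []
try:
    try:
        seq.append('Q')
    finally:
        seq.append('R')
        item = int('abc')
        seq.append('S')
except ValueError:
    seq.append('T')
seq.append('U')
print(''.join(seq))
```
QRTU

Exception in inner finally caught by outer except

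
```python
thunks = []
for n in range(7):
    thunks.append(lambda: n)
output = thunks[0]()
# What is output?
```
6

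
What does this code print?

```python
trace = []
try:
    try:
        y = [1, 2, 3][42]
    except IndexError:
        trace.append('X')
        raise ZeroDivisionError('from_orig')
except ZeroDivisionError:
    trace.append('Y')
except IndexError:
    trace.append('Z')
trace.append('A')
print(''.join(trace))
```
XYA

ZeroDivisionError raised and caught, original IndexError not re-raised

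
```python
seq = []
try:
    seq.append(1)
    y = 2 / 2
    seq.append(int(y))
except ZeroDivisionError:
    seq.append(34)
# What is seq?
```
[1, 1]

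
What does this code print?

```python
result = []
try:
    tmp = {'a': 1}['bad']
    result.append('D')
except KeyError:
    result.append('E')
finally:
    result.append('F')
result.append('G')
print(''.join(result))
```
EFG

finally always runs, even after exception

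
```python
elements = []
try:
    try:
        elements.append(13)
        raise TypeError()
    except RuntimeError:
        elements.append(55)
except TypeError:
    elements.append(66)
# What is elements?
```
[13, 66]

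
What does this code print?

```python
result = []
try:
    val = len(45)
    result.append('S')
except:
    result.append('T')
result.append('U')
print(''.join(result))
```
TU

Exception raised in try, caught by bare except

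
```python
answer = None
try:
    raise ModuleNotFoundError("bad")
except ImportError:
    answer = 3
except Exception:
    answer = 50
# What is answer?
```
3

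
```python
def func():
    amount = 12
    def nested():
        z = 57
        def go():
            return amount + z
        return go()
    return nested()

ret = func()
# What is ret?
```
69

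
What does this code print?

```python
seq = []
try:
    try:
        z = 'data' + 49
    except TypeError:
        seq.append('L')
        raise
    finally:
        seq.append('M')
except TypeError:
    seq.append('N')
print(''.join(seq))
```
LMN

finally runs before re-raised exception propagates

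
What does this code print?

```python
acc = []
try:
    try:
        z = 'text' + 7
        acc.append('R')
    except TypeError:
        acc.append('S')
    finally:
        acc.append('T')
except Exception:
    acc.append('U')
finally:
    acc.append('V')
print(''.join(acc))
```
STV

Both finally blocks run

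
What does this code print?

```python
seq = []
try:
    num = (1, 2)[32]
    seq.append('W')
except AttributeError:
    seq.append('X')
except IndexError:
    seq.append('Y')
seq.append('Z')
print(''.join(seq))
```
YZ

IndexError is caught by its specific handler, not AttributeError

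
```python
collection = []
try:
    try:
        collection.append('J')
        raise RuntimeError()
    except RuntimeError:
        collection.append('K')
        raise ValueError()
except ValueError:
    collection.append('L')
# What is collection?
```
['J', 'K', 'L']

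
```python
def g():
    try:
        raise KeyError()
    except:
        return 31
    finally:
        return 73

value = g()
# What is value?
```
73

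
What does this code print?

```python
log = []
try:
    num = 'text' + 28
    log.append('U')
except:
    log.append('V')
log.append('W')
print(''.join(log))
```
VW

Exception raised in try, caught by bare except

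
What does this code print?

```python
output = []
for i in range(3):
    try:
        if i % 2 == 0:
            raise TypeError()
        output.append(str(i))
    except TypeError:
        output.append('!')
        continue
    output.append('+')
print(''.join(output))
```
!1+!

continue in except skips rest of loop body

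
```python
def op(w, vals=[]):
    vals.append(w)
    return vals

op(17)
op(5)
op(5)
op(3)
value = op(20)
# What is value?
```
[17, 5, 5, 3, 20]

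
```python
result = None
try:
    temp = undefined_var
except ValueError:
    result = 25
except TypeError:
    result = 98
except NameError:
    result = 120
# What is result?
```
120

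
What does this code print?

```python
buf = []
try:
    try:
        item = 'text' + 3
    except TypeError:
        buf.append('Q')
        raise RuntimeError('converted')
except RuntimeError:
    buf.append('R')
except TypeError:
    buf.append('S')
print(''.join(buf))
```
QR

New RuntimeError raised, caught by outer RuntimeError handler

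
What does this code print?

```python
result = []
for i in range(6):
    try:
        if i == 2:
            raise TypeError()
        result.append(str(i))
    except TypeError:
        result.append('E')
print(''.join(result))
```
01E345

Exception on i=2 caught, loop continues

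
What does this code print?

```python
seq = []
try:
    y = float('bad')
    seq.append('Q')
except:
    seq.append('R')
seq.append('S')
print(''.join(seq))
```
RS

Exception raised in try, caught by bare except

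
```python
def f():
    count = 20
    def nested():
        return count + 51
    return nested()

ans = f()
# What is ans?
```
71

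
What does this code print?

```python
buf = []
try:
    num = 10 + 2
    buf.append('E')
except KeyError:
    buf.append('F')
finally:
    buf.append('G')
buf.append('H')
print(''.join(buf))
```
EGH

finally runs after normal execution too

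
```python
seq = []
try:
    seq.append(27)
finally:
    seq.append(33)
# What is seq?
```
[27, 33]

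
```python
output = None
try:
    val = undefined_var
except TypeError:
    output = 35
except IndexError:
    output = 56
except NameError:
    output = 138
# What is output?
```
138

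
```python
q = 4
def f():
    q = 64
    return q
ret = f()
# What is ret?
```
64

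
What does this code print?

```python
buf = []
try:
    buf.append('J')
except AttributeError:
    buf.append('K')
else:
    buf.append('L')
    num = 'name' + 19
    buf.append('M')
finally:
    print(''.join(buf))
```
JL

Try succeeds, else appends 'L', TypeError in else is uncaught, finally prints before exception propagates ('M' never appended)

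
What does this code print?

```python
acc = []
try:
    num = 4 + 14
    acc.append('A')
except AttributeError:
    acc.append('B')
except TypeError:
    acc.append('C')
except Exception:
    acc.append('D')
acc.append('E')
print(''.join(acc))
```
AE

No exception, try block completes normally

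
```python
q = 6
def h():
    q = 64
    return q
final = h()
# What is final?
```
64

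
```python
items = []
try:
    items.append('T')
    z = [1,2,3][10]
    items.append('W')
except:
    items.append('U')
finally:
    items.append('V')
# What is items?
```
['T', 'U', 'V']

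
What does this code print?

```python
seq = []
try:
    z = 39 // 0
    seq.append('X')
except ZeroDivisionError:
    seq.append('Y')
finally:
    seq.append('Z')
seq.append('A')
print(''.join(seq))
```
YZA

finally always runs, even after exception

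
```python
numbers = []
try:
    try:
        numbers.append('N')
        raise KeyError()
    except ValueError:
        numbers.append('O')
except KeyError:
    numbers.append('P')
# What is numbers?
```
['N', 'P']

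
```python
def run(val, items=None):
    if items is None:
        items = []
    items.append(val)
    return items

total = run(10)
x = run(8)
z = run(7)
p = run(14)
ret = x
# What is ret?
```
[8]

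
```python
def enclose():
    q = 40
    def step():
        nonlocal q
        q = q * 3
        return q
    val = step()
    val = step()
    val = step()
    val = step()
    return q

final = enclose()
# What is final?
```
3240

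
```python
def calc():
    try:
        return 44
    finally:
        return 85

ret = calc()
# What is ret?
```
85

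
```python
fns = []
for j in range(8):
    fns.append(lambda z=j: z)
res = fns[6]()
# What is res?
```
6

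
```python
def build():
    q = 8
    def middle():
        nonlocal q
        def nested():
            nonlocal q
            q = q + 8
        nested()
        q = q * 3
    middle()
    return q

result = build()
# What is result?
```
48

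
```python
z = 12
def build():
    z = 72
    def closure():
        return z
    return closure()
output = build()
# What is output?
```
72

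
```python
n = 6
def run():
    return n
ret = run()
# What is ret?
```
6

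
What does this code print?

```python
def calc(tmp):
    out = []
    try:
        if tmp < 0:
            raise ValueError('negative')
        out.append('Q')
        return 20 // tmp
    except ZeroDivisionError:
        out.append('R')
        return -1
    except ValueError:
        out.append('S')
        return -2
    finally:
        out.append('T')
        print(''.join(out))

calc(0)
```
QRT

tmp=0 causes ZeroDivisionError, caught, finally prints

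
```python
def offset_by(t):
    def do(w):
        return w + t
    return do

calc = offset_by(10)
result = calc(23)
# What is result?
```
33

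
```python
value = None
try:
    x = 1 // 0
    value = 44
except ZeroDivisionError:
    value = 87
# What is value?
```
87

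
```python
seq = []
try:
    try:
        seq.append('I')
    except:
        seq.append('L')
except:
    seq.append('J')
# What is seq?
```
['I']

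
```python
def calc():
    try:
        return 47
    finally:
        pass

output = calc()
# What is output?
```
47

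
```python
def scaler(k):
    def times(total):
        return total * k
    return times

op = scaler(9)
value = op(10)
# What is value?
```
90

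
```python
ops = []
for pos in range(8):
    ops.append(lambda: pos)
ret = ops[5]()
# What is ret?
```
7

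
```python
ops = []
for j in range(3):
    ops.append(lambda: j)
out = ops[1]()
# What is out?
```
2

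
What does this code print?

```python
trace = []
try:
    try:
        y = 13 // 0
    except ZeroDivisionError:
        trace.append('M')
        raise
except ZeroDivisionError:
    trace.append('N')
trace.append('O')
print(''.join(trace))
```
MNO

raise without argument re-raises current exception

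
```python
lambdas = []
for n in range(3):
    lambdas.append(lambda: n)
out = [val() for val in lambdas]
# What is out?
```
[2, 2, 2]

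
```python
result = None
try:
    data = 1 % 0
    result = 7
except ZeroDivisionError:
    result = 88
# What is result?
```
88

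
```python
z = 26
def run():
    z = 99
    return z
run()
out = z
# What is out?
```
26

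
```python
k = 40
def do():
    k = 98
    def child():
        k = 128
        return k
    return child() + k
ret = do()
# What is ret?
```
226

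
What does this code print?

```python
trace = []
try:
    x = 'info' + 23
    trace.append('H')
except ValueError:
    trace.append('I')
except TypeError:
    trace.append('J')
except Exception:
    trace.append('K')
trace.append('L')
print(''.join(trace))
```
JL

TypeError matches before generic Exception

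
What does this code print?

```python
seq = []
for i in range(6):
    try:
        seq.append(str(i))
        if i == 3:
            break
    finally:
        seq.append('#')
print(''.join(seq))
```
0#1#2#3#

finally runs even when breaking out of loop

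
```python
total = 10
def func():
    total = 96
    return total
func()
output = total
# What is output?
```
10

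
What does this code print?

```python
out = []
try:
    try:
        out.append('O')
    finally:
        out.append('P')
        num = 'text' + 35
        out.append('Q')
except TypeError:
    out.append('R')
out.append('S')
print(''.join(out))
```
OPRS

Exception in inner finally caught by outer except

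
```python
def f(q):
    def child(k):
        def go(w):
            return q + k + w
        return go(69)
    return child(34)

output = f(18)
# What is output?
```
121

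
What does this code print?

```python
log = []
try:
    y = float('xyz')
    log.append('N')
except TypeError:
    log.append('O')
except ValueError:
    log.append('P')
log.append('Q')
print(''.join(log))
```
PQ

ValueError is caught by its specific handler, not TypeError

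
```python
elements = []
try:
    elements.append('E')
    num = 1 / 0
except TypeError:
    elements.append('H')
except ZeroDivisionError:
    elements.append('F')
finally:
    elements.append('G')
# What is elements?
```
['E', 'F', 'G']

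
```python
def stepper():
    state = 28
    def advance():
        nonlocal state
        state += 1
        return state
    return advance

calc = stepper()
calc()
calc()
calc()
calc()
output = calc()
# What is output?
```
33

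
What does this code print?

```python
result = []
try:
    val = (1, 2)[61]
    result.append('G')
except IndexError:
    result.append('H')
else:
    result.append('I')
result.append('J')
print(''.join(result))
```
HJ

else block skipped when exception is caught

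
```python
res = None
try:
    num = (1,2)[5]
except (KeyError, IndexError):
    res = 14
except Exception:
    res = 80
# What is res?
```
14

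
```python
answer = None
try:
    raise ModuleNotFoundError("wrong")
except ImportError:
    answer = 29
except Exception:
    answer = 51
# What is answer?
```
29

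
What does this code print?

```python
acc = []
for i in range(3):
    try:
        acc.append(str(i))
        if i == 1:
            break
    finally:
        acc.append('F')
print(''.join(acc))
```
0F1F

finally runs even when breaking out of loop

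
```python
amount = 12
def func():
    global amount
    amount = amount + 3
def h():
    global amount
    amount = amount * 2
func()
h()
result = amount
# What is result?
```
30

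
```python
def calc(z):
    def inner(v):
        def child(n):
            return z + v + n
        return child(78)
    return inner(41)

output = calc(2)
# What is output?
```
121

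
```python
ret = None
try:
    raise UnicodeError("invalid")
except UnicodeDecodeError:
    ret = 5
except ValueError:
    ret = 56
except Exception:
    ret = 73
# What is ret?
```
56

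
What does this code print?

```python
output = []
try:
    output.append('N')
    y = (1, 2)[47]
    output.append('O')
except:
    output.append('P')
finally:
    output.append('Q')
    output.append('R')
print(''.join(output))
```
NPQR

Code before exception runs, then except, then all of finally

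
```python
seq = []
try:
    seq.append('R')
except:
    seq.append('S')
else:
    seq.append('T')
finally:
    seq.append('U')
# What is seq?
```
['R', 'T', 'U']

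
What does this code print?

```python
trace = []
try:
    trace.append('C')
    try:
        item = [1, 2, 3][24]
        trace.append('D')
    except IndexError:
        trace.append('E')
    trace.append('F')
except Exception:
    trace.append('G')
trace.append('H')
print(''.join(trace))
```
CEFH

Inner exception caught by inner handler, outer continues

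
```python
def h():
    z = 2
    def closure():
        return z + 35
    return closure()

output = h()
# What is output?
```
37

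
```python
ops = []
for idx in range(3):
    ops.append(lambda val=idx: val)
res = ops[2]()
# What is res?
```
2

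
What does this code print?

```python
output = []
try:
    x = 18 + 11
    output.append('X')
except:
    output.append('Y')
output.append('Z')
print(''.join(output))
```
XZ

No exception, try block completes normally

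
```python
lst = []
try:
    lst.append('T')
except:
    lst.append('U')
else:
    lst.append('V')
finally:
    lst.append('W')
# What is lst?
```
['T', 'V', 'W']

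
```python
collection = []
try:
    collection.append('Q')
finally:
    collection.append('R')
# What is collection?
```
['Q', 'R']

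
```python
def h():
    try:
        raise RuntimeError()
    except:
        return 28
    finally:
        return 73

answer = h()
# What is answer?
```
73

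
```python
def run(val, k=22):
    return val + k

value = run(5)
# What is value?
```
27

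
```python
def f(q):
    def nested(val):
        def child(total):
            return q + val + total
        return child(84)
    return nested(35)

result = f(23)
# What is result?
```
142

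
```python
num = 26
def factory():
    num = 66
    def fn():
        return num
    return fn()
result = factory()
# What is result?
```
66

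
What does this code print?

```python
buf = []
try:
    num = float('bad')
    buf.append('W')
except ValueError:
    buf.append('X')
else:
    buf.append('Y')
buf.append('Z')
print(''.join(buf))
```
XZ

else block skipped when exception is caught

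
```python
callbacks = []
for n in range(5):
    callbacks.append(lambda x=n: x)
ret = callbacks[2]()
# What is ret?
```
2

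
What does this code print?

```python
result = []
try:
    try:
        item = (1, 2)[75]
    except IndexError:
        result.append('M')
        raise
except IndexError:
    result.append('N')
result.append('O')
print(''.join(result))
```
MNO

raise without argument re-raises current exception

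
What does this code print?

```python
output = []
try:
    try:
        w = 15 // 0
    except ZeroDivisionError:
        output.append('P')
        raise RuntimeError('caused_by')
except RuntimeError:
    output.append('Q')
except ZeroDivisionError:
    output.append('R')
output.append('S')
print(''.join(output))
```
PQS

RuntimeError raised and caught, original ZeroDivisionError not re-raised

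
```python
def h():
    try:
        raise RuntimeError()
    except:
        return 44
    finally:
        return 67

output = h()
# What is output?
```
67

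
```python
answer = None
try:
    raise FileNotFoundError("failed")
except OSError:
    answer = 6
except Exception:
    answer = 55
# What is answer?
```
6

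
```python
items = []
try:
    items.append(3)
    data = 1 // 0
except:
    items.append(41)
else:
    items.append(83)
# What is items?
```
[3, 41]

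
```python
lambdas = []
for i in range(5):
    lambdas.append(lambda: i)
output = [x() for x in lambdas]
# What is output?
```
[4, 4, 4, 4, 4]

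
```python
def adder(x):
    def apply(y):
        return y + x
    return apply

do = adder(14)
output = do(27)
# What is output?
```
41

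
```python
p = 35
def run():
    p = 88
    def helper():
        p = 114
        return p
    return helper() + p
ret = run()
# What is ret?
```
202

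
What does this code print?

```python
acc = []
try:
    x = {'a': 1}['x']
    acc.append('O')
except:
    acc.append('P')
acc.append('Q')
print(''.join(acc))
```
PQ

Exception raised in try, caught by bare except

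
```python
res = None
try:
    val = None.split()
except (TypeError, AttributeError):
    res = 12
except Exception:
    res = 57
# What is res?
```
12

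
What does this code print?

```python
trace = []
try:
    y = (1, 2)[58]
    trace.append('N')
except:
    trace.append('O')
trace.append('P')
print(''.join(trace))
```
OP

Exception raised in try, caught by bare except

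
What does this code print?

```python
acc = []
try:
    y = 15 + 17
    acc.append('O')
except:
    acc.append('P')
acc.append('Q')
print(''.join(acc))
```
OQ

No exception, try block completes normally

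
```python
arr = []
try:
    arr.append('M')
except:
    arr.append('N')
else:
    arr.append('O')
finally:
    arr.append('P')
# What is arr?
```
['M', 'O', 'P']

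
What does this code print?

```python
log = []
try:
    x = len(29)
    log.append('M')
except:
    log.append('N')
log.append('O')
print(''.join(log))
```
NO

Exception raised in try, caught by bare except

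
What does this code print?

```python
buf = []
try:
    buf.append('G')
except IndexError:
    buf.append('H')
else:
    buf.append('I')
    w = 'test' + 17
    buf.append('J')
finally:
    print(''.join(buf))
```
GI

Try succeeds, else appends 'I', TypeError in else is uncaught, finally prints before exception propagates ('J' never appended)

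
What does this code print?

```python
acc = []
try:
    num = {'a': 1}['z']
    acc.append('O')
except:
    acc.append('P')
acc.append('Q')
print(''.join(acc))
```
PQ

Exception raised in try, caught by bare except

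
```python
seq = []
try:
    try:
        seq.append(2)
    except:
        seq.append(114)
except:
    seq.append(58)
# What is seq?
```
[2]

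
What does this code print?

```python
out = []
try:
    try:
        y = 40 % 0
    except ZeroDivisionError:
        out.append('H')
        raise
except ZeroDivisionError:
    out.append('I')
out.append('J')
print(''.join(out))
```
HIJ

raise without argument re-raises current exception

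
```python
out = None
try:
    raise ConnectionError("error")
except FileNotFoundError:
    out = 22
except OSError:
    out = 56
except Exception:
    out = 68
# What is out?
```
56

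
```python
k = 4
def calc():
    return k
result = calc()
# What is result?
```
4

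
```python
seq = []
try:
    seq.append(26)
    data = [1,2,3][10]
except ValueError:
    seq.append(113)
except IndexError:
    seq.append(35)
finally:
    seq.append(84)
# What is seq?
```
[26, 35, 84]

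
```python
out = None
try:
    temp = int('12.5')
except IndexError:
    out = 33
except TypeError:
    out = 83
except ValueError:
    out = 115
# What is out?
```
115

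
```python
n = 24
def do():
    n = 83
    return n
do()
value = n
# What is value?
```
24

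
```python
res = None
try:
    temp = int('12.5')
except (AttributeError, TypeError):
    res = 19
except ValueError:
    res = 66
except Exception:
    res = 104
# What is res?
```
66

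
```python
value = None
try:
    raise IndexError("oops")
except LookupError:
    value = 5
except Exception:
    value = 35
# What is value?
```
5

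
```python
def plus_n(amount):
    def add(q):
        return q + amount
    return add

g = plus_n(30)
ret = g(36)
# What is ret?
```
66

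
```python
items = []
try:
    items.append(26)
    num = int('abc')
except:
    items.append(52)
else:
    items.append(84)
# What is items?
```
[26, 52]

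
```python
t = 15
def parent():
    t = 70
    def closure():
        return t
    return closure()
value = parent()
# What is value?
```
70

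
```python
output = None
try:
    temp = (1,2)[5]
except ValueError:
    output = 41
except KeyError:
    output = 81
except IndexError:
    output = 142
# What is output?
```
142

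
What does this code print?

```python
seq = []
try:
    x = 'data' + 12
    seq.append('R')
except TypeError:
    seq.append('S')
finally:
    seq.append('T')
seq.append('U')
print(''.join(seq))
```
STU

finally always runs, even after exception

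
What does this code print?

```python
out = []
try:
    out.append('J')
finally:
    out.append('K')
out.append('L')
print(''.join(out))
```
JKL

try/finally without except, no exception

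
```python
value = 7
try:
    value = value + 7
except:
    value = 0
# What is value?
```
14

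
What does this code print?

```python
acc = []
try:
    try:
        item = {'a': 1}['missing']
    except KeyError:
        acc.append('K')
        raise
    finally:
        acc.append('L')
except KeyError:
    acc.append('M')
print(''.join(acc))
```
KLM

finally runs before re-raised exception propagates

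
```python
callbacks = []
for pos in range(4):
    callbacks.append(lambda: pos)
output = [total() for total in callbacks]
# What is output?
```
[3, 3, 3, 3]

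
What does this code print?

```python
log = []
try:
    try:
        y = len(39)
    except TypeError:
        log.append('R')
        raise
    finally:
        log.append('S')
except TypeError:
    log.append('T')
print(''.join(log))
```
RST

finally runs before re-raised exception propagates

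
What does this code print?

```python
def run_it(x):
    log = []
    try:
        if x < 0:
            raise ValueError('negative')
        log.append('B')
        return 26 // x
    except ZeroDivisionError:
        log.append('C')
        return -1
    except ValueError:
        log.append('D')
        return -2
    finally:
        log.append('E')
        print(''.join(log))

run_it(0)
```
BCE

x=0 causes ZeroDivisionError, caught, finally prints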